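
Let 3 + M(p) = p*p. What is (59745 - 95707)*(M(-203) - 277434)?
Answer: 8495231336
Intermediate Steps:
M(p) = -3 + p² (M(p) = -3 + p*p = -3 + p²)
(59745 - 95707)*(M(-203) - 277434) = (59745 - 95707)*((-3 + (-203)²) - 277434) = -35962*((-3 + 41209) - 277434) = -35962*(41206 - 277434) = -35962*(-236228) = 8495231336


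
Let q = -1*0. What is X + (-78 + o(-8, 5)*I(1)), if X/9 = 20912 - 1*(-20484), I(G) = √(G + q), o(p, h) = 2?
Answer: 372488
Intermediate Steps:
q = 0
I(G) = √G (I(G) = √(G + 0) = √G)
X = 372564 (X = 9*(20912 - 1*(-20484)) = 9*(20912 + 20484) = 9*41396 = 372564)
X + (-78 + o(-8, 5)*I(1)) = 372564 + (-78 + 2*√1) = 372564 + (-78 + 2*1) = 372564 + (-78 + 2) = 372564 - 76 = 372488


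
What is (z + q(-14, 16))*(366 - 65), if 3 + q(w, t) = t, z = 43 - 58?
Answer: -602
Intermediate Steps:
z = -15
q(w, t) = -3 + t
(z + q(-14, 16))*(366 - 65) = (-15 + (-3 + 16))*(366 - 65) = (-15 + 13)*301 = -2*301 = -602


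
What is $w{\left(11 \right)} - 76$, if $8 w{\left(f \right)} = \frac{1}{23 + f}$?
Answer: $- \frac{20671}{272} \approx -75.996$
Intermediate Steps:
$w{\left(f \right)} = \frac{1}{8 \left(23 + f\right)}$
$w{\left(11 \right)} - 76 = \frac{1}{8 \left(23 + 11\right)} - 76 = \frac{1}{8 \cdot 34} - 76 = \frac{1}{8} \cdot \frac{1}{34} - 76 = \frac{1}{272} - 76 = - \frac{20671}{272}$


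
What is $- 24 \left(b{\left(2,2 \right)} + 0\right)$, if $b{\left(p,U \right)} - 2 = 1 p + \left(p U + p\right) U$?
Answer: $-384$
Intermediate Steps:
$b{\left(p,U \right)} = 2 + p + U \left(p + U p\right)$ ($b{\left(p,U \right)} = 2 + \left(1 p + \left(p U + p\right) U\right) = 2 + \left(p + \left(U p + p\right) U\right) = 2 + \left(p + \left(p + U p\right) U\right) = 2 + \left(p + U \left(p + U p\right)\right) = 2 + p + U \left(p + U p\right)$)
$- 24 \left(b{\left(2,2 \right)} + 0\right) = - 24 \left(\left(2 + 2 + 2 \cdot 2 + 2 \cdot 2^{2}\right) + 0\right) = - 24 \left(\left(2 + 2 + 4 + 2 \cdot 4\right) + 0\right) = - 24 \left(\left(2 + 2 + 4 + 8\right) + 0\right) = - 24 \left(16 + 0\right) = \left(-24\right) 16 = -384$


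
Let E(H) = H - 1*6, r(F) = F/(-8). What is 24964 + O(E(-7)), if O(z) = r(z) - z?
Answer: 199829/8 ≈ 24979.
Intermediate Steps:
r(F) = -F/8 (r(F) = F*(-1/8) = -F/8)
E(H) = -6 + H (E(H) = H - 6 = -6 + H)
O(z) = -9*z/8 (O(z) = -z/8 - z = -9*z/8)
24964 + O(E(-7)) = 24964 - 9*(-6 - 7)/8 = 24964 - 9/8*(-13) = 24964 + 117/8 = 199829/8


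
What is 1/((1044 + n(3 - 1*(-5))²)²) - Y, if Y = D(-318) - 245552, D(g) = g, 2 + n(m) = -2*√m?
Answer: 5222028429613753/21238981696 - 135*√2/5309745424 ≈ 2.4587e+5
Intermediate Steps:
n(m) = -2 - 2*√m
Y = -245870 (Y = -318 - 245552 = -245870)
1/((1044 + n(3 - 1*(-5))²)²) - Y = 1/((1044 + (-2 - 2*√(3 - 1*(-5)))²)²) - 1*(-245870) = 1/((1044 + (-2 - 2*√(3 + 5))²)²) + 245870 = 1/((1044 + (-2 - 4*√2)²)²) + 245870 = (1044 + (-2 - 4*√2)²)⁻² + 245870 = 245870 + (1044 + (-2 - 4*√2)²)⁻²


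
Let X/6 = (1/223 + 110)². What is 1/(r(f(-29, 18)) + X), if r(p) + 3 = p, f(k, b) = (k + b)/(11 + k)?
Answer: 895122/64989017441 ≈ 1.3773e-5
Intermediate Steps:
f(k, b) = (b + k)/(11 + k)
r(p) = -3 + p
X = 3610619766/49729 (X = 6*(1/223 + 110)² = 6*(24531/223)² = 6*(601769961/49729) = 3610619766/49729 ≈ 72606.)
1/(r(f(-29, 18)) + X) = 1/((-3 + (18 - 29)/(11 - 29)) + 3610619766/49729) = 1/((-3 - 11/(-18)) + 3610619766/49729) = 1/((-3 - 1/18*(-11)) + 3610619766/49729) = 1/((-3 + 11/18) + 3610619766/49729) = 1/(-43/18 + 3610619766/49729) = 1/(64989017441/895122) = 895122/64989017441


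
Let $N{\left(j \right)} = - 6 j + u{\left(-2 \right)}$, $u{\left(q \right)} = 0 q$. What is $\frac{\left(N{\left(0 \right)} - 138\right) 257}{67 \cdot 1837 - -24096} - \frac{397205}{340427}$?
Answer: $- \frac{70532229857}{50102343725} \approx -1.4078$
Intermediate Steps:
$u{\left(q \right)} = 0$
$N{\left(j \right)} = - 6 j$ ($N{\left(j \right)} = - 6 j + 0 = - 6 j$)
$\frac{\left(N{\left(0 \right)} - 138\right) 257}{67 \cdot 1837 - -24096} - \frac{397205}{340427} = \frac{\left(\left(-6\right) 0 - 138\right) 257}{67 \cdot 1837 - -24096} - \frac{397205}{340427} = \frac{\left(0 - 138\right) 257}{123079 + 24096} - \frac{397205}{340427} = \frac{\left(-138\right) 257}{147175} - \frac{397205}{340427} = \left(-35466\right) \frac{1}{147175} - \frac{397205}{340427} = - \frac{35466}{147175} - \frac{397205}{340427} = - \frac{70532229857}{50102343725}$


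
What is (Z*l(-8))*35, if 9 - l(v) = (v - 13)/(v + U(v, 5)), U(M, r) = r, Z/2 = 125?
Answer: 17500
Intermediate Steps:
Z = 250 (Z = 2*125 = 250)
l(v) = 9 - (-13 + v)/(5 + v) (l(v) = 9 - (v - 13)/(v + 5) = 9 - (-13 + v)/(5 + v))
(Z*l(-8))*35 = (250*(2*(29 + 4*(-8))/(5 - 8)))*35 = (250*(2*(29 - 32)/(-3)))*35 = (250*(2*(-1/3)*(-3)))*35 = (250*2)*35 = 500*35 = 17500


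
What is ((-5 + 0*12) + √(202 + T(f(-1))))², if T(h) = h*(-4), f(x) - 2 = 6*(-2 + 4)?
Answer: (5 - √146)² ≈ 50.170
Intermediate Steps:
f(x) = 14 (f(x) = 2 + 6*(-2 + 4) = 2 + 6*2 = 2 + 12 = 14)
T(h) = -4*h
((-5 + 0*12) + √(202 + T(f(-1))))² = ((-5 + 0*12) + √(202 - 4*14))² = ((-5 + 0) + √(202 - 56))² = (-5 + √146)²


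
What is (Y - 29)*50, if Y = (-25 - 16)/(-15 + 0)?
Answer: -3940/3 ≈ -1313.3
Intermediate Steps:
Y = 41/15 (Y = -41/(-15) = -41*(-1/15) = 41/15 ≈ 2.7333)
(Y - 29)*50 = (41/15 - 29)*50 = -394/15*50 = -3940/3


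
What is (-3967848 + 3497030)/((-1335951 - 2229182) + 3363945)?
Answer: 235409/100594 ≈ 2.3402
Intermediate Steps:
(-3967848 + 3497030)/((-1335951 - 2229182) + 3363945) = -470818/(-3565133 + 3363945) = -470818/(-201188) = -470818*(-1/201188) = 235409/100594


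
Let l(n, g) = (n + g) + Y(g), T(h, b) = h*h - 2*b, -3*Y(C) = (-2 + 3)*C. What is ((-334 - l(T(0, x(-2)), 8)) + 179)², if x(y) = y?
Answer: 243049/9 ≈ 27005.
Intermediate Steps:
Y(C) = -C/3 (Y(C) = -(-2 + 3)*C/3 = -C/3)
T(h, b) = h² - 2*b
l(n, g) = n + 2*g/3 (l(n, g) = (n + g) - g/3 = (g + n) - g/3 = n + 2*g/3)
((-334 - l(T(0, x(-2)), 8)) + 179)² = ((-334 - ((0² - 2*(-2)) + (⅔)*8)) + 179)² = ((-334 - ((0 + 4) + 16/3)) + 179)² = ((-334 - (4 + 16/3)) + 179)² = ((-334 - 1*28/3) + 179)² = ((-334 - 28/3) + 179)² = (-1030/3 + 179)² = (-493/3)² = 243049/9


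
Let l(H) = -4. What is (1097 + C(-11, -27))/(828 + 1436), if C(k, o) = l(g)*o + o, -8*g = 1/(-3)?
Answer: 589/1132 ≈ 0.52032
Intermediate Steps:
g = 1/24 (g = -⅛/(-3) = -⅛*(-⅓) = 1/24 ≈ 0.041667)
C(k, o) = -3*o (C(k, o) = -4*o + o = -3*o)
(1097 + C(-11, -27))/(828 + 1436) = (1097 - 3*(-27))/(828 + 1436) = (1097 + 81)/2264 = 1178*(1/2264) = 589/1132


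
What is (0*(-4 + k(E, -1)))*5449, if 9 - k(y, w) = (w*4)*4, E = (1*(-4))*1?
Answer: 0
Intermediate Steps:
E = -4 (E = -4*1 = -4)
k(y, w) = 9 - 16*w (k(y, w) = 9 - w*4*4 = 9 - 4*w*4 = 9 - 16*w)
(0*(-4 + k(E, -1)))*5449 = (0*(-4 + (9 - 16*(-1))))*5449 = (0*(-4 + (9 + 16)))*5449 = (0*(-4 + 25))*5449 = (0*21)*5449 = 0*5449 = 0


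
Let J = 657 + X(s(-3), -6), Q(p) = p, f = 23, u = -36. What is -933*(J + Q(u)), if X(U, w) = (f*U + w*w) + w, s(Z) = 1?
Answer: -628842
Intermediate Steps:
X(U, w) = w + w**2 + 23*U (X(U, w) = (23*U + w*w) + w = (23*U + w**2) + w = (w**2 + 23*U) + w = w + w**2 + 23*U)
J = 710 (J = 657 + (-6 + (-6)**2 + 23*1) = 657 + (-6 + 36 + 23) = 657 + 53 = 710)
-933*(J + Q(u)) = -933*(710 - 36) = -933*674 = -628842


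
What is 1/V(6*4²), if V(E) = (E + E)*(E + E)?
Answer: 1/36864 ≈ 2.7127e-5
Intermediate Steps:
V(E) = 4*E² (V(E) = (2*E)*(2*E) = 4*E²)
1/V(6*4²) = 1/(4*(6*4²)²) = 1/(4*(6*16)²) = 1/(4*96²) = 1/(4*9216) = 1/36864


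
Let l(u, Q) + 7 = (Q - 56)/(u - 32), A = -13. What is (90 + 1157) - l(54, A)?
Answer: 27657/22 ≈ 1257.1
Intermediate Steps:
l(u, Q) = -7 + (-56 + Q)/(-32 + u) (l(u, Q) = -7 + (Q - 56)/(u - 32) = -7 + (-56 + Q)/(-32 + u))
(90 + 1157) - l(54, A) = (90 + 1157) - (168 - 13 - 7*54)/(-32 + 54) = 1247 - (168 - 13 - 378)/22 = 1247 - (-223)/22 = 1247 - 1*(-223/22) = 1247 + 223/22 = 27657/22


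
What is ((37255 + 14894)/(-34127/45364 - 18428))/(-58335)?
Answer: 788562412/16256057314955 ≈ 4.8509e-5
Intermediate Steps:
((37255 + 14894)/(-34127/45364 - 18428))/(-58335) = (52149/(-34127*1/45364 - 18428))*(-1/58335) = (52149/(-34127/45364 - 18428))*(-1/58335) = (52149/(-836001919/45364))*(-1/58335) = (52149*(-45364/836001919))*(-1/58335) = -2365687236/836001919*(-1/58335) = 788562412/16256057314955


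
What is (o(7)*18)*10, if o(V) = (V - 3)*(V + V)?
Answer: 10080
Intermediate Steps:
o(V) = 2*V*(-3 + V) (o(V) = (-3 + V)*(2*V) = 2*V*(-3 + V))
(o(7)*18)*10 = ((2*7*(-3 + 7))*18)*10 = ((2*7*4)*18)*10 = (56*18)*10 = 1008*10 = 10080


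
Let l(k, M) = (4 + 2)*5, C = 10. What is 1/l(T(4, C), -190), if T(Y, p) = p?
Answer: 1/30 ≈ 0.033333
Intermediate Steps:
l(k, M) = 30 (l(k, M) = 6*5 = 30)
1/l(T(4, C), -190) = 1/30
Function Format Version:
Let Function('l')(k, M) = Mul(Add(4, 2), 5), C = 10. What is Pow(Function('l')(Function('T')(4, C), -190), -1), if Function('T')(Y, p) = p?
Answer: Rational(1, 30) ≈ 0.033333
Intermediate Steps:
Function('l')(k, M) = 30 (Function('l')(k, M) = Mul(6, 5) = 30)
Pow(Function('l')(Function('T')(4, C), -190), -1) = Pow(30, -1) = Rational(1, 30)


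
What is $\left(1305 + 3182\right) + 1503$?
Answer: $5990$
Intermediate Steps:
$\left(1305 + 3182\right) + 1503 = 4487 + 1503 = 5990$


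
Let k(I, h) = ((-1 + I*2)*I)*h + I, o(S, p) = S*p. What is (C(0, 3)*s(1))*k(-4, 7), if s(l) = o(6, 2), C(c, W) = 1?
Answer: 2976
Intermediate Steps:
s(l) = 12 (s(l) = 6*2 = 12)
k(I, h) = I + I*h*(-1 + 2*I) (k(I, h) = ((-1 + 2*I)*I)*h + I = (I*(-1 + 2*I))*h + I = I*h*(-1 + 2*I) + I = I + I*h*(-1 + 2*I))
(C(0, 3)*s(1))*k(-4, 7) = (1*12)*(-4*(1 - 1*7 + 2*(-4)*7)) = 12*(-4*(1 - 7 - 56)) = 12*(-4*(-62)) = 12*248 = 2976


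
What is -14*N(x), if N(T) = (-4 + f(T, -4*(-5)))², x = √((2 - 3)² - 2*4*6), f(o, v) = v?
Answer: -3584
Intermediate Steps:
x = I*√47 (x = √((-1)² - 8*6) = √(1 - 48) = √(-47) = I*√47 ≈ 6.8557*I)
N(T) = 256 (N(T) = (-4 - 4*(-5))² = (-4 + 20)² = 16² = 256)
-14*N(x) = -14*256 = -3584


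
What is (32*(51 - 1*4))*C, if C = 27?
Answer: 40608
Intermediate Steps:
(32*(51 - 1*4))*C = (32*(51 - 1*4))*27 = (32*(51 - 4))*27 = (32*47)*27 = 1504*27 = 40608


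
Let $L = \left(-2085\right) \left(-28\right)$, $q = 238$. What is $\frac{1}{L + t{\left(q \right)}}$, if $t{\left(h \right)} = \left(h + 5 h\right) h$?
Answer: $\frac{1}{398244} \approx 2.511 \cdot 10^{-6}$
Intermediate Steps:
$L = 58380$
$t{\left(h \right)} = 6 h^{2}$ ($t{\left(h \right)} = 6 h h = 6 h^{2}$)
$\frac{1}{L + t{\left(q \right)}} = \frac{1}{58380 + 6 \cdot 238^{2}} = \frac{1}{58380 + 6 \cdot 56644} = \frac{1}{58380 + 339864} = \frac{1}{398244}$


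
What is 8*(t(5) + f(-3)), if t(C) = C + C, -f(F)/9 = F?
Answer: 296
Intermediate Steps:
f(F) = -9*F
t(C) = 2*C
8*(t(5) + f(-3)) = 8*(2*5 - 9*(-3)) = 8*(10 + 27) = 8*37 = 296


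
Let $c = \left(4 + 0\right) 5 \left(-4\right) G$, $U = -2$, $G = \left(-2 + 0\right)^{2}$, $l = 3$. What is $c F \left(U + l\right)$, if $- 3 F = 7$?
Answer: $\frac{2240}{3} \approx 746.67$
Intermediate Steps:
$F = - \frac{7}{3}$ ($F = \left(- \frac{1}{3}\right) 7 = - \frac{7}{3} \approx -2.3333$)
$G = 4$ ($G = \left(-2\right)^{2} = 4$)
$c = -320$ ($c = \left(4 + 0\right) 5 \left(-4\right) 4 = 4 \cdot 5 \left(-4\right) 4 = 20 \left(-4\right) 4 = \left(-80\right) 4 = -320$)
$c F \left(U + l\right) = - 320 \left(- \frac{7 \left(-2 + 3\right)}{3}\right) = - 320 \left(\left(- \frac{7}{3}\right) 1\right) = \left(-320\right) \left(- \frac{7}{3}\right) = \frac{2240}{3}$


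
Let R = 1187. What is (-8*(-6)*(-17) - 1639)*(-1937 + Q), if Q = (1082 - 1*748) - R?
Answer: 6849450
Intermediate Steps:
Q = -853 (Q = (1082 - 1*748) - 1*1187 = (1082 - 748) - 1187 = 334 - 1187 = -853)
(-8*(-6)*(-17) - 1639)*(-1937 + Q) = (-8*(-6)*(-17) - 1639)*(-1937 - 853) = (48*(-17) - 1639)*(-2790) = (-816 - 1639)*(-2790) = -2455*(-2790) = 6849450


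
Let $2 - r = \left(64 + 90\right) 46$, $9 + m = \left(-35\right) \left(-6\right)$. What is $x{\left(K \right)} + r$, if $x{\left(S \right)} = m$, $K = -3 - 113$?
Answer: $-6881$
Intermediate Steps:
$m = 201$ ($m = -9 - -210 = -9 + 210 = 201$)
$K = -116$ ($K = -3 - 113 = -116$)
$x{\left(S \right)} = 201$
$r = -7082$ ($r = 2 - \left(64 + 90\right) 46 = 2 - 154 \cdot 46 = 2 - 7084 = -7082$)
$x{\left(K \right)} + r = 201 - 7082 = -6881$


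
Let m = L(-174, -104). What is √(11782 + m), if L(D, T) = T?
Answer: √11678 ≈ 108.06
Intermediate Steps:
m = -104
√(11782 + m) = √(11782 - 104) = √11678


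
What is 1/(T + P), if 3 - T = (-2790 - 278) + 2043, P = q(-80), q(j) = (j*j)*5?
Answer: 1/33028 ≈ 3.0277e-5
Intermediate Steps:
q(j) = 5*j**2 (q(j) = j**2*5 = 5*j**2)
P = 32000 (P = 5*(-80)**2 = 5*6400 = 32000)
T = 1028 (T = 3 - ((-2790 - 278) + 2043) = 3 - (-3068 + 2043) = 3 - 1*(-1025) = 3 + 1025 = 1028)
1/(T + P) = 1/(1028 + 32000) = 1/33028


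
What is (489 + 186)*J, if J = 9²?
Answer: 54675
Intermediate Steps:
J = 81
(489 + 186)*J = (489 + 186)*81 = 675*81 = 54675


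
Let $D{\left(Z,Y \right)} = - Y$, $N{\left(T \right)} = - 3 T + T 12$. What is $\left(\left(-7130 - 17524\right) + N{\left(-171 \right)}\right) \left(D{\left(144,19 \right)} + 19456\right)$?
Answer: $-509113341$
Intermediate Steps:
$N{\left(T \right)} = 9 T$ ($N{\left(T \right)} = - 3 T + 12 T = 9 T$)
$\left(\left(-7130 - 17524\right) + N{\left(-171 \right)}\right) \left(D{\left(144,19 \right)} + 19456\right) = \left(\left(-7130 - 17524\right) + 9 \left(-171\right)\right) \left(\left(-1\right) 19 + 19456\right) = \left(-24654 - 1539\right) \left(-19 + 19456\right) = \left(-26193\right) 19437 = -509113341$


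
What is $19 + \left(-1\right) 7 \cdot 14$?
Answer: $-79$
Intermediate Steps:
$19 + \left(-1\right) 7 \cdot 14 = 19 - 98 = -79$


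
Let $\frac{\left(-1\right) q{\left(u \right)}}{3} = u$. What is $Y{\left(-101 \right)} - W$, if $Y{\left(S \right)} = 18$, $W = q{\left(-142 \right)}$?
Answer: $-408$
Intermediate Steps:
$q{\left(u \right)} = - 3 u$
$W = 426$ ($W = \left(-3\right) \left(-142\right) = 426$)
$Y{\left(-101 \right)} - W = 18 - 426 = -408$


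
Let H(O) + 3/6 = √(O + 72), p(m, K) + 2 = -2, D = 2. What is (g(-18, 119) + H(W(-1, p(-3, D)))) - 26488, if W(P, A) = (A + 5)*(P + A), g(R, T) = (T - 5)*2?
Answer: -52521/2 + √67 ≈ -26252.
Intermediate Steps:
p(m, K) = -4 (p(m, K) = -2 - 2 = -4)
g(R, T) = -10 + 2*T (g(R, T) = (-5 + T)*2 = -10 + 2*T)
W(P, A) = (5 + A)*(A + P)
H(O) = -½ + √(72 + O) (H(O) = -½ + √(O + 72) = -½ + √(72 + O))
(g(-18, 119) + H(W(-1, p(-3, D)))) - 26488 = ((-10 + 2*119) + (-½ + √(72 + ((-4)² + 5*(-4) + 5*(-1) - 4*(-1))))) - 26488 = ((-10 + 238) + (-½ + √(72 + (16 - 20 - 5 + 4)))) - 26488 = (228 + (-½ + √(72 - 5))) - 26488 = (228 + (-½ + √67)) - 26488 = (455/2 + √67) - 26488 = -52521/2 + √67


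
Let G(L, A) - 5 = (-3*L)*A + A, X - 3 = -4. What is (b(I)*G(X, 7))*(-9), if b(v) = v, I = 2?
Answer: -594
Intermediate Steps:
X = -1 (X = 3 - 4 = -1)
G(L, A) = 5 + A - 3*A*L (G(L, A) = 5 + ((-3*L)*A + A) = 5 + (-3*A*L + A) = 5 + (A - 3*A*L) = 5 + A - 3*A*L)
(b(I)*G(X, 7))*(-9) = (2*(5 + 7 - 3*7*(-1)))*(-9) = (2*(5 + 7 + 21))*(-9) = (2*33)*(-9) = 66*(-9) = -594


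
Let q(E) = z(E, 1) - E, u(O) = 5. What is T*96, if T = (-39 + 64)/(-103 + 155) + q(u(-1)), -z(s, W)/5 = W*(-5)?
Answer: 25560/13 ≈ 1966.2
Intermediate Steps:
z(s, W) = 25*W (z(s, W) = -5*W*(-5) = -(-25)*W = 25*W)
q(E) = 25 - E (q(E) = 25*1 - E = 25 - E)
T = 1065/52 (T = (-39 + 64)/(-103 + 155) + (25 - 1*5) = 25/52 + (25 - 5) = 25*(1/52) + 20 = 25/52 + 20 = 1065/52 ≈ 20.481)
T*96 = (1065/52)*96 = 25560/13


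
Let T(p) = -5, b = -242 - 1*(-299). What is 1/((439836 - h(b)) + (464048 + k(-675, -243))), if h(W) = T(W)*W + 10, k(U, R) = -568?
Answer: 1/903591 ≈ 1.1067e-6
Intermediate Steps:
b = 57 (b = -242 + 299 = 57)
h(W) = 10 - 5*W (h(W) = -5*W + 10 = 10 - 5*W)
1/((439836 - h(b)) + (464048 + k(-675, -243))) = 1/((439836 - (10 - 5*57)) + (464048 - 568)) = 1/((439836 - (10 - 285)) + 463480) = 1/((439836 - 1*(-275)) + 463480) = 1/((439836 + 275) + 463480) = 1/(440111 + 463480) = 1/903591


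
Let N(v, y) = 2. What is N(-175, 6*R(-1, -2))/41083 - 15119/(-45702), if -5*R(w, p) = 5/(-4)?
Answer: 621225281/1877575266 ≈ 0.33087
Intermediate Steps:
R(w, p) = ¼ (R(w, p) = -5/(5*(-4)) = -(-1)*5/20 = -⅕*(-5/4) = ¼)
N(-175, 6*R(-1, -2))/41083 - 15119/(-45702) = 2/41083 - 15119/(-45702) = 2*(1/41083) - 15119*(-1/45702) = 2/41083 + 15119/45702 = 621225281/1877575266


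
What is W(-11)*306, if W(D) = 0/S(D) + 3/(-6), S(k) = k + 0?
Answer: -153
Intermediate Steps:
S(k) = k
W(D) = -½ (W(D) = 0/D + 3/(-6) = 0 + 3*(-⅙) = 0 - ½ = -½)
W(-11)*306 = -½*306 = -153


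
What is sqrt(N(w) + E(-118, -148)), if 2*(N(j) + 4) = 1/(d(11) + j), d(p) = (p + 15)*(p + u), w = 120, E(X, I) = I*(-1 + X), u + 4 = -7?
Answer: sqrt(63388815)/60 ≈ 132.70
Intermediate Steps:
u = -11 (u = -4 - 7 = -11)
d(p) = (-11 + p)*(15 + p) (d(p) = (p + 15)*(p - 11) = (15 + p)*(-11 + p) = (-11 + p)*(15 + p))
N(j) = -4 + 1/(2*j) (N(j) = -4 + 1/(2*((-165 + 11**2 + 4*11) + j)) = -4 + 1/(2*((-165 + 121 + 44) + j)) = -4 + 1/(2*(0 + j)) = -4 + 1/(2*j))
sqrt(N(w) + E(-118, -148)) = sqrt((-4 + (1/2)/120) - 148*(-1 - 118)) = sqrt((-4 + (1/2)*(1/120)) - 148*(-119)) = sqrt((-4 + 1/240) + 17612) = sqrt(-959/240 + 17612) = sqrt(4225921/240) = sqrt(63388815)/60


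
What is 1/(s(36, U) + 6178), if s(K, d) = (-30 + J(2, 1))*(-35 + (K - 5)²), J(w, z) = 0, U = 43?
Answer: -1/21602 ≈ -4.6292e-5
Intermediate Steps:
s(K, d) = 1050 - 30*(-5 + K)² (s(K, d) = (-30 + 0)*(-35 + (K - 5)²) = -30*(-35 + (-5 + K)²) = 1050 - 30*(-5 + K)²)
1/(s(36, U) + 6178) = 1/((1050 - 30*(-5 + 36)²) + 6178) = 1/((1050 - 30*31²) + 6178) = 1/((1050 - 30*961) + 6178) = 1/((1050 - 28830) + 6178) = 1/(-27780 + 6178) = 1/(-21602) = -1/21602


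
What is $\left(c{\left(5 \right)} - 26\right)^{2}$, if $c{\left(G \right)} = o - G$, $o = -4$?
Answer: $1225$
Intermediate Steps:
$c{\left(G \right)} = -4 - G$
$\left(c{\left(5 \right)} - 26\right)^{2} = \left(\left(-4 - 5\right) - 26\right)^{2} = \left(-9 - 26\right)^{2} = \left(-35\right)^{2} = 1225$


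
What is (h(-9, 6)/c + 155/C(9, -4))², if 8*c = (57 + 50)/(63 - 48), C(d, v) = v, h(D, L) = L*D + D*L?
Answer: 4681980625/183184 ≈ 25559.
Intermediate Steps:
h(D, L) = 2*D*L (h(D, L) = D*L + D*L = 2*D*L)
c = 107/120 (c = ((57 + 50)/(63 - 48))/8 = (107/15)/8 = (107*(1/15))/8 = (⅛)*(107/15) = 107/120 ≈ 0.89167)
(h(-9, 6)/c + 155/C(9, -4))² = ((2*(-9)*6)/(107/120) + 155/(-4))² = (-108*120/107 + 155*(-¼))² = (-12960/107 - 155/4)² = (-68425/428)² = 4681980625/183184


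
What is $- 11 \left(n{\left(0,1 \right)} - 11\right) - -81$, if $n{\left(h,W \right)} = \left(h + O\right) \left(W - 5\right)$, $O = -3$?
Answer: $70$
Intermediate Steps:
$n{\left(h,W \right)} = \left(-5 + W\right) \left(-3 + h\right)$ ($n{\left(h,W \right)} = \left(h - 3\right) \left(W - 5\right) = \left(-3 + h\right) \left(-5 + W\right) = \left(-5 + W\right) \left(-3 + h\right)$)
$- 11 \left(n{\left(0,1 \right)} - 11\right) - -81 = - 11 \left(\left(15 - 0 - 3 + 1 \cdot 0\right) - 11\right) - -81 = - 11 \left(\left(15 + 0 - 3 + 0\right) - 11\right) + \left(-12 + 93\right) = - 11 \left(12 - 11\right) + 81 = \left(-11\right) 1 + 81 = -11 + 81 = 70$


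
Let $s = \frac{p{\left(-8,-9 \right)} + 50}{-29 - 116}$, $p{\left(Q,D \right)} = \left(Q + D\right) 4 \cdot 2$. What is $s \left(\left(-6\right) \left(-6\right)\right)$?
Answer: $\frac{3096}{145} \approx 21.352$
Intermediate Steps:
$p{\left(Q,D \right)} = 8 D + 8 Q$ ($p{\left(Q,D \right)} = \left(D + Q\right) 8 = 8 D + 8 Q$)
$s = \frac{86}{145}$ ($s = \frac{\left(8 \left(-9\right) + 8 \left(-8\right)\right) + 50}{-29 - 116} = \frac{\left(-72 - 64\right) + 50}{-145} = \left(-136 + 50\right) \left(- \frac{1}{145}\right) = \left(-86\right) \left(- \frac{1}{145}\right) = \frac{86}{145} \approx 0.5931$)
$s \left(\left(-6\right) \left(-6\right)\right) = \frac{86 \left(\left(-6\right) \left(-6\right)\right)}{145} = \frac{86}{145} \cdot 36 = \frac{3096}{145}$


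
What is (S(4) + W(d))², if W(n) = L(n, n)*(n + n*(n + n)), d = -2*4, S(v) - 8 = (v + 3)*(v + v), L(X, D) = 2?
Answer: 92416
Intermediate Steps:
S(v) = 8 + 2*v*(3 + v) (S(v) = 8 + (v + 3)*(v + v) = 8 + (3 + v)*(2*v) = 8 + 2*v*(3 + v))
d = -8
W(n) = 2*n + 4*n² (W(n) = 2*(n + n*(n + n)) = 2*(n + n*(2*n)) = 2*(n + 2*n²) = 2*n + 4*n²)
(S(4) + W(d))² = ((8 + 2*4² + 6*4) + 2*(-8)*(1 + 2*(-8)))² = ((8 + 2*16 + 24) + 2*(-8)*(1 - 16))² = ((8 + 32 + 24) + 2*(-8)*(-15))² = (64 + 240)² = 304² = 92416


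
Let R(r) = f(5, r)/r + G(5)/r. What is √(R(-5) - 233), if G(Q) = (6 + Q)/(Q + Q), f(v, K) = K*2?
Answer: I*√23122/10 ≈ 15.206*I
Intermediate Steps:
f(v, K) = 2*K
G(Q) = (6 + Q)/(2*Q) (G(Q) = (6 + Q)/((2*Q)) = (6 + Q)*(1/(2*Q)) = (6 + Q)/(2*Q))
R(r) = 2 + 11/(10*r) (R(r) = (2*r)/r + ((½)*(6 + 5)/5)/r = 2 + ((½)*(⅕)*11)/r = 2 + 11/(10*r))
√(R(-5) - 233) = √((2 + (11/10)/(-5)) - 233) = √((2 + (11/10)*(-⅕)) - 233) = √((2 - 11/50) - 233) = √(89/50 - 233) = √(-11561/50) = I*√23122/10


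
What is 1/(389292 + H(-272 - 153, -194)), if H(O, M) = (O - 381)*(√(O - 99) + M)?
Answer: 68207/37260109950 + 403*I*√131/74520219900 ≈ 1.8306e-6 + 6.1897e-8*I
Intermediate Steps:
H(O, M) = (-381 + O)*(M + √(-99 + O)) (H(O, M) = (-381 + O)*(√(-99 + O) + M) = (-381 + O)*(M + √(-99 + O)))
1/(389292 + H(-272 - 153, -194)) = 1/(389292 + (-381*(-194) - 381*√(-99 + (-272 - 153)) - 194*(-272 - 153) + (-272 - 153)*√(-99 + (-272 - 153)))) = 1/(389292 + (73914 - 381*√(-99 - 425) - 194*(-425) - 425*√(-99 - 425))) = 1/(389292 + (73914 - 762*I*√131 + 82450 - 850*I*√131)) = 1/(389292 + (156364 - 1612*I*√131)) = 1/(545656 - 1612*I*√131)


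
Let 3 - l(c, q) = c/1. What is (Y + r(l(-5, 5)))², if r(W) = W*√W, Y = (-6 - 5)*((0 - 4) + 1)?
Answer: 1601 + 1056*√2 ≈ 3094.4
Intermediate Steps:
l(c, q) = 3 - c (l(c, q) = 3 - c/1 = 3 - c)
Y = 33 (Y = -11*(-4 + 1) = -11*(-3) = 33)
r(W) = W^(3/2)
(Y + r(l(-5, 5)))² = (33 + (3 - 1*(-5))^(3/2))² = (33 + (3 + 5)^(3/2))² = (33 + 8^(3/2))² = (33 + 16*√2)²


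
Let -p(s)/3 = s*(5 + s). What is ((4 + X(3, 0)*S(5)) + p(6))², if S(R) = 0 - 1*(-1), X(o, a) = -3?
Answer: 38809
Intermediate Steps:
S(R) = 1 (S(R) = 0 + 1 = 1)
p(s) = -3*s*(5 + s)
((4 + X(3, 0)*S(5)) + p(6))² = ((4 - 3*1) - 3*6*(5 + 6))² = ((4 - 3) - 3*6*11)² = (1 - 198)² = (-197)² = 38809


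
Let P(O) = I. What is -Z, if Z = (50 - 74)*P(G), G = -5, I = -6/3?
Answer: -48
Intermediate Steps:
I = -2 (I = -6/3 = -1*2 = -2)
P(O) = -2
Z = 48 (Z = (50 - 74)*(-2) = -24*(-2) = 48)
-Z = -1*48 = -48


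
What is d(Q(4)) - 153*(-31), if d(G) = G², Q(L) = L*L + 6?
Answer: 5227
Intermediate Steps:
Q(L) = 6 + L² (Q(L) = L² + 6 = 6 + L²)
d(Q(4)) - 153*(-31) = (6 + 4²)² - 153*(-31) = (6 + 16)² + 4743 = 22² + 4743 = 484 + 4743 = 5227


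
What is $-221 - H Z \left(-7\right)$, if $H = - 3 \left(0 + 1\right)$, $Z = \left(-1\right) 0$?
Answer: $-221$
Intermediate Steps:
$Z = 0$
$H = -3$ ($H = \left(-3\right) 1 = -3$)
$-221 - H Z \left(-7\right) = -221 - \left(-3\right) 0 \left(-7\right) = -221 - 0 \left(-7\right) = -221 - 0 = -221 + 0 = -221$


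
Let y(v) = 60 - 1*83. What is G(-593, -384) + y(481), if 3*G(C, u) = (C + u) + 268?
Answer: -778/3 ≈ -259.33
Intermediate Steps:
G(C, u) = 268/3 + C/3 + u/3 (G(C, u) = ((C + u) + 268)/3 = (268 + C + u)/3 = 268/3 + C/3 + u/3)
y(v) = -23 (y(v) = 60 - 83 = -23)
G(-593, -384) + y(481) = (268/3 + (⅓)*(-593) + (⅓)*(-384)) - 23 = (268/3 - 593/3 - 128) - 23 = -709/3 - 23 = -778/3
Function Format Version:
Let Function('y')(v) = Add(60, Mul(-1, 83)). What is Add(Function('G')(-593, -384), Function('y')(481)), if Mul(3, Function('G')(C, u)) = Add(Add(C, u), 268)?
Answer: Rational(-778, 3) ≈ -259.33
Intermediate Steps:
Function('G')(C, u) = Add(Rational(268, 3), Mul(Rational(1, 3), C), Mul(Rational(1, 3), u)) (Function('G')(C, u) = Mul(Rational(1, 3), Add(Add(C, u), 268)) = Mul(Rational(1, 3), Add(268, C, u)) = Add(Rational(268, 3), Mul(Rational(1, 3), C), Mul(Rational(1, 3), u)))
Function('y')(v) = -23 (Function('y')(v) = Add(60, -83) = -23)
Add(Function('G')(-593, -384), Function('y')(481)) = Add(Add(Rational(268, 3), Mul(Rational(1, 3), -593), Mul(Rational(1, 3), -384)), -23) = Add(Add(Rational(268, 3), Rational(-593, 3), -128), -23) = Add(Rational(-709, 3), -23) = Rational(-778, 3)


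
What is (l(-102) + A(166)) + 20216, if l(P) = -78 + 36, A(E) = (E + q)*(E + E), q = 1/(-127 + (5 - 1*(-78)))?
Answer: 828063/11 ≈ 75279.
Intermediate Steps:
q = -1/44 (q = 1/(-127 + (5 + 78)) = 1/(-127 + 83) = 1/(-44) = -1/44 ≈ -0.022727)
A(E) = 2*E*(-1/44 + E) (A(E) = (E - 1/44)*(E + E) = (-1/44 + E)*(2*E) = 2*E*(-1/44 + E))
l(P) = -42
(l(-102) + A(166)) + 20216 = (-42 + (1/22)*166*(-1 + 44*166)) + 20216 = (-42 + (1/22)*166*(-1 + 7304)) + 20216 = (-42 + (1/22)*166*7303) + 20216 = (-42 + 606149/11) + 20216 = 605687/11 + 20216 = 828063/11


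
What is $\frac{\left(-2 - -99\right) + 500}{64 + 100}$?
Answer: $\frac{597}{164} \approx 3.6402$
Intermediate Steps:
$\frac{\left(-2 - -99\right) + 500}{64 + 100} = \frac{\left(-2 + 99\right) + 500}{164} = \left(97 + 500\right) \frac{1}{164} = 597 \cdot \frac{1}{164} = \frac{597}{164}$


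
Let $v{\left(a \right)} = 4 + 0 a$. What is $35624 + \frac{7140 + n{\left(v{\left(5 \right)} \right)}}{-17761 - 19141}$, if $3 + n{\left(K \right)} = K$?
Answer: $\frac{1314589707}{36902} \approx 35624.0$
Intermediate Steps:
$v{\left(a \right)} = 4$ ($v{\left(a \right)} = 4 + 0 = 4$)
$n{\left(K \right)} = -3 + K$
$35624 + \frac{7140 + n{\left(v{\left(5 \right)} \right)}}{-17761 - 19141} = 35624 + \frac{7140 + \left(-3 + 4\right)}{-17761 - 19141} = 35624 + \frac{7140 + 1}{-36902} = 35624 + 7141 \left(- \frac{1}{36902}\right) = 35624 - \frac{7141}{36902} = \frac{1314589707}{36902}$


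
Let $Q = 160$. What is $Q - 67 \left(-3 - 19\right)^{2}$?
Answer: $-32268$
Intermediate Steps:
$Q - 67 \left(-3 - 19\right)^{2} = 160 - 67 \left(-3 - 19\right)^{2} = 160 - 67 \left(-22\right)^{2} = 160 - 32428 = -32268$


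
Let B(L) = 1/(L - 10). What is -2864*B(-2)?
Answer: 716/3 ≈ 238.67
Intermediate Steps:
B(L) = 1/(-10 + L)
-2864*B(-2) = -2864/(-10 - 2) = -2864/(-12) = -2864*(-1/12) = 716/3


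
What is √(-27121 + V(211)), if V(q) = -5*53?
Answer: I*√27386 ≈ 165.49*I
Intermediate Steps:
V(q) = -265
√(-27121 + V(211)) = √(-27121 - 265) = √(-27386) = I*√27386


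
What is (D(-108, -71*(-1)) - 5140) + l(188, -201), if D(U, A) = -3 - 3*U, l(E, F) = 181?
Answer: -4638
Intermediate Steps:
(D(-108, -71*(-1)) - 5140) + l(188, -201) = ((-3 - 3*(-108)) - 5140) + 181 = ((-3 + 324) - 5140) + 181 = (321 - 5140) + 181 = -4819 + 181 = -4638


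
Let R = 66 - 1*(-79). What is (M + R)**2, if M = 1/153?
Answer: 492218596/23409 ≈ 21027.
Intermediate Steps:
R = 145 (R = 66 + 79 = 145)
M = 1/153 ≈ 0.0065359
(M + R)**2 = (1/153 + 145)**2 = (22186/153)**2 = 492218596/23409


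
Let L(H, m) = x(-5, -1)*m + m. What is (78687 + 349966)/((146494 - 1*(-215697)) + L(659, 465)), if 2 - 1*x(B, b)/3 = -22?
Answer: 428653/396136 ≈ 1.0821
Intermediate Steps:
x(B, b) = 72 (x(B, b) = 6 - 3*(-22) = 6 + 66 = 72)
L(H, m) = 73*m (L(H, m) = 72*m + m = 73*m)
(78687 + 349966)/((146494 - 1*(-215697)) + L(659, 465)) = (78687 + 349966)/((146494 - 1*(-215697)) + 73*465) = 428653/((146494 + 215697) + 33945) = 428653/(362191 + 33945) = 428653/396136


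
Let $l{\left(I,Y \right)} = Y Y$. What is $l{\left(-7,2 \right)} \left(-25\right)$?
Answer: $-100$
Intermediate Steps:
$l{\left(I,Y \right)} = Y^{2}$
$l{\left(-7,2 \right)} \left(-25\right) = 2^{2} \left(-25\right) = 4 \left(-25\right) = -100$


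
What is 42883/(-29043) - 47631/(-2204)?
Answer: 1288833001/64010772 ≈ 20.135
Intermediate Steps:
42883/(-29043) - 47631/(-2204) = 42883*(-1/29043) - 47631*(-1/2204) = -42883/29043 + 47631/2204 = 1288833001/64010772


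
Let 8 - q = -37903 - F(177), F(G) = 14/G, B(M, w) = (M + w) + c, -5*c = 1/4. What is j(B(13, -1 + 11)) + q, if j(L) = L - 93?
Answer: 133957243/3540 ≈ 37841.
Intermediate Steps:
c = -1/20 (c = -⅕/4 = -⅕*¼ = -1/20 ≈ -0.050000)
B(M, w) = -1/20 + M + w (B(M, w) = (M + w) - 1/20 = -1/20 + M + w)
j(L) = -93 + L
q = 6710261/177 (q = 8 - (-37903 - 14/177) = 8 - 1*(-6708845/177) = 8 + 6708845/177 = 6710261/177 ≈ 37911.)
j(B(13, -1 + 11)) + q = (-93 + (-1/20 + 13 + (-1 + 11))) + 6710261/177 = (-93 + (-1/20 + 13 + 10)) + 6710261/177 = (-93 + 459/20) + 6710261/177 = -1401/20 + 6710261/177 = 133957243/3540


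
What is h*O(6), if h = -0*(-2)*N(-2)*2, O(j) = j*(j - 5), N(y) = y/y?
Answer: 0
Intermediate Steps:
N(y) = 1
O(j) = j*(-5 + j)
h = 0 (h = -0*(-2)*2 = -0*2 = -1*0*2 = 0*2 = 0)
h*O(6) = 0*(6*(-5 + 6)) = 0*(6*1) = 0*6 = 0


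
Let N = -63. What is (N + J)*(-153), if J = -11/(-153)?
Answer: 9628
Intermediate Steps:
J = 11/153 (J = -11*(-1/153) = 11/153 ≈ 0.071895)
(N + J)*(-153) = (-63 + 11/153)*(-153) = -9628/153*(-153) = 9628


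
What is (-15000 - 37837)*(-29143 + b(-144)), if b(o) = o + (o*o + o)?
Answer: 459417715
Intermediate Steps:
b(o) = o² + 2*o (b(o) = o + (o² + o) = o + (o + o²) = o² + 2*o)
(-15000 - 37837)*(-29143 + b(-144)) = (-15000 - 37837)*(-29143 - 144*(2 - 144)) = -52837*(-29143 - 144*(-142)) = -52837*(-29143 + 20448) = -52837*(-8695) = 459417715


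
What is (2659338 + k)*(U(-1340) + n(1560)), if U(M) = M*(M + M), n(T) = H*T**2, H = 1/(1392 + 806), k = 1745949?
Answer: 17391833428387200/1099 ≈ 1.5825e+13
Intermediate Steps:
H = 1/2198 ≈ 0.00045496
n(T) = T**2/2198
U(M) = 2*M**2 (U(M) = M*(2*M) = 2*M**2)
(2659338 + k)*(U(-1340) + n(1560)) = (2659338 + 1745949)*(2*(-1340)**2 + (1/2198)*1560**2) = 4405287*(2*1795600 + (1/2198)*2433600) = 4405287*(3591200 + 1216800/1099) = 4405287*(3947945600/1099) = 17391833428387200/1099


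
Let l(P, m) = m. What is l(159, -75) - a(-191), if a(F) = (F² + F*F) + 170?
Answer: -73207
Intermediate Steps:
a(F) = 170 + 2*F² (a(F) = (F² + F²) + 170 = 2*F² + 170 = 170 + 2*F²)
l(159, -75) - a(-191) = -75 - (170 + 2*(-191)²) = -75 - (170 + 2*36481) = -75 - (170 + 72962) = -75 - 1*73132 = -75 - 73132 = -73207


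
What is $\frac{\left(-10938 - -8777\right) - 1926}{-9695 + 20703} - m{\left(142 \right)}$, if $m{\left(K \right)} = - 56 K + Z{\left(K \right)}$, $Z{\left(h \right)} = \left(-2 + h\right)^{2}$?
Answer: $- \frac{128225271}{11008} \approx -11648.0$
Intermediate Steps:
$m{\left(K \right)} = \left(-2 + K\right)^{2} - 56 K$ ($m{\left(K \right)} = - 56 K + \left(-2 + K\right)^{2} = \left(-2 + K\right)^{2} - 56 K$)
$\frac{\left(-10938 - -8777\right) - 1926}{-9695 + 20703} - m{\left(142 \right)} = \frac{\left(-10938 - -8777\right) - 1926}{-9695 + 20703} - \left(\left(-2 + 142\right)^{2} - 7952\right) = \frac{\left(-10938 + 8777\right) - 1926}{11008} - \left(140^{2} - 7952\right) = \left(-2161 - 1926\right) \frac{1}{11008} - \left(19600 - 7952\right) = \left(-4087\right) \frac{1}{11008} - 11648 = - \frac{4087}{11008} - 11648 = - \frac{128225271}{11008}$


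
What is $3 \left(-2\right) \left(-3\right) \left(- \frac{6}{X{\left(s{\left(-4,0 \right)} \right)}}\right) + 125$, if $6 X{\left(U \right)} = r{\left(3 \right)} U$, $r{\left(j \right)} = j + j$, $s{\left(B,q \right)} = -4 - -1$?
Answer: $161$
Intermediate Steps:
$s{\left(B,q \right)} = -3$ ($s{\left(B,q \right)} = -4 + 1 = -3$)
$r{\left(j \right)} = 2 j$
$X{\left(U \right)} = U$ ($X{\left(U \right)} = \frac{2 \cdot 3 U}{6} = \frac{6 U}{6} = U$)
$3 \left(-2\right) \left(-3\right) \left(- \frac{6}{X{\left(s{\left(-4,0 \right)} \right)}}\right) + 125 = 3 \left(-2\right) \left(-3\right) \left(- \frac{6}{-3}\right) + 125 = \left(-6\right) \left(-3\right) \left(\left(-6\right) \left(- \frac{1}{3}\right)\right) + 125 = 18 \cdot 2 + 125 = 36 + 125 = 161$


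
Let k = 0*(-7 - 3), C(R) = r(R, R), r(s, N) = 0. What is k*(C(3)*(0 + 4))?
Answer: 0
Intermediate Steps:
C(R) = 0
k = 0 (k = 0*(-10) = 0)
k*(C(3)*(0 + 4)) = 0*(0*(0 + 4)) = 0*(0*4) = 0*0 = 0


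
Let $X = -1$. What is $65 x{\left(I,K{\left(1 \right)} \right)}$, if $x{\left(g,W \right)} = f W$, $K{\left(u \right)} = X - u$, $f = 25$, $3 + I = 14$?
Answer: $-3250$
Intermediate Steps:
$I = 11$ ($I = -3 + 14 = 11$)
$K{\left(u \right)} = -1 - u$
$x{\left(g,W \right)} = 25 W$
$65 x{\left(I,K{\left(1 \right)} \right)} = 65 \cdot 25 \left(-1 - 1\right) = 65 \cdot 25 \left(-2\right) = 65 \left(-50\right) = -3250$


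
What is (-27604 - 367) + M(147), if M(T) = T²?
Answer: -6362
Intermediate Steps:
(-27604 - 367) + M(147) = (-27604 - 367) + 147² = -27971 + 21609 = -6362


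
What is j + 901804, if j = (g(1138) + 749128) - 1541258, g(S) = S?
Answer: 110812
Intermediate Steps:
j = -790992 (j = (1138 + 749128) - 1541258 = 750266 - 1541258 = -790992)
j + 901804 = -790992 + 901804 = 110812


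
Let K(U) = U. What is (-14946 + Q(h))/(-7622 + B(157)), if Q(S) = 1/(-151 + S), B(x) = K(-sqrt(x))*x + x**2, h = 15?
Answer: -34610050739/38902641696 - 319127149*sqrt(157)/38902641696 ≈ -0.99244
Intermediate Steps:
B(x) = x**2 - x**(3/2) (B(x) = (-sqrt(x))*x + x**2 = -x**(3/2) + x**2 = x**2 - x**(3/2))
(-14946 + Q(h))/(-7622 + B(157)) = (-14946 + 1/(-151 + 15))/(-7622 + (157**2 - 157**(3/2))) = (-14946 + 1/(-136))/(-7622 + (24649 - 157*sqrt(157))) = (-14946 - 1/136)/(-7622 + (24649 - 157*sqrt(157))) = -2032657/(136*(17027 - 157*sqrt(157)))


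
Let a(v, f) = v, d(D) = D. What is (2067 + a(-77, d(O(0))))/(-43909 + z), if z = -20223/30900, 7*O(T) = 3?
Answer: -20497000/452269441 ≈ -0.045320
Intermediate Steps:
O(T) = 3/7 (O(T) = (⅐)*3 = 3/7)
z = -6741/10300 (z = -20223*1/30900 = -6741/10300 ≈ -0.65447)
(2067 + a(-77, d(O(0))))/(-43909 + z) = (2067 - 77)/(-43909 - 6741/10300) = 1990/(-452269441/10300) = 1990*(-10300/452269441) = -20497000/452269441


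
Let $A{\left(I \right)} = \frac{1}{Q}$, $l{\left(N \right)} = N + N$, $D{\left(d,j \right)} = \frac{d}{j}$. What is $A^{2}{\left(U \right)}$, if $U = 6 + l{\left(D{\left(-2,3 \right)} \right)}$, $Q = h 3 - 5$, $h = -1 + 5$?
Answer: $\frac{1}{49} \approx 0.020408$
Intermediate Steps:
$h = 4$
$Q = 7$ ($Q = 4 \cdot 3 - 5 = 12 - 5 = 7$)
$l{\left(N \right)} = 2 N$
$U = \frac{14}{3}$ ($U = 6 + 2 \left(- \frac{2}{3}\right) = 6 - \frac{4}{3} = \frac{14}{3} \approx 4.6667$)
$A{\left(I \right)} = \frac{1}{7}$
$A^{2}{\left(U \right)} = \left(\frac{1}{7}\right)^{2} = \frac{1}{49}$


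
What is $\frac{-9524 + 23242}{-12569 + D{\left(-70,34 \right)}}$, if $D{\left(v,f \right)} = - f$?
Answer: $- \frac{13718}{12603} \approx -1.0885$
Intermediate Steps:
$\frac{-9524 + 23242}{-12569 + D{\left(-70,34 \right)}} = \frac{-9524 + 23242}{-12569 - 34} = \frac{13718}{-12569 - 34} = \frac{13718}{-12603} = 13718 \left(- \frac{1}{12603}\right) = - \frac{13718}{12603}$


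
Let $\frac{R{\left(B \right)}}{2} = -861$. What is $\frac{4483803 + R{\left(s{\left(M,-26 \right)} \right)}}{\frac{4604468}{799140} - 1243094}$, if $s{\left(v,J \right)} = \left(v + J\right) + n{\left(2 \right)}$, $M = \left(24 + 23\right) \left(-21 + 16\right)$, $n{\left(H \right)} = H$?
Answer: $- \frac{895452552585}{248350383673} \approx -3.6056$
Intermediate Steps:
$M = -235$ ($M = 47 \left(-5\right) = -235$)
$s{\left(v,J \right)} = 2 + J + v$ ($s{\left(v,J \right)} = \left(v + J\right) + 2 = \left(J + v\right) + 2 = 2 + J + v$)
$R{\left(B \right)} = -1722$ ($R{\left(B \right)} = 2 \left(-861\right) = -1722$)
$\frac{4483803 + R{\left(s{\left(M,-26 \right)} \right)}}{\frac{4604468}{799140} - 1243094} = \frac{4483803 - 1722}{\frac{4604468}{799140} - 1243094} = \frac{4482081}{4604468 \cdot \frac{1}{799140} - 1243094} = \frac{4482081}{\frac{1151117}{199785} - 1243094} = \frac{4482081}{- \frac{248350383673}{199785}} = 4482081 \left(- \frac{199785}{248350383673}\right) = - \frac{895452552585}{248350383673}$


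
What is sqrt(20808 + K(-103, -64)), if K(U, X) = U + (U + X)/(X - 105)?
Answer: 4*sqrt(218707)/13 ≈ 143.90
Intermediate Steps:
K(U, X) = U + (U + X)/(-105 + X)
sqrt(20808 + K(-103, -64)) = sqrt(20808 + (-64 - 104*(-103) - 103*(-64))/(-105 - 64)) = sqrt(20808 + (-64 + 10712 + 6592)/(-169)) = sqrt(20808 - 1/169*17240) = sqrt(20808 - 17240/169) = sqrt(3499312/169) = 4*sqrt(218707)/13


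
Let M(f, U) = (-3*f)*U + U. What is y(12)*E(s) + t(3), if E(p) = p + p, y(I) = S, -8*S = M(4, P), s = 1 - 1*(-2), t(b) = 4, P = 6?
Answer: 107/2 ≈ 53.500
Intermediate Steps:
M(f, U) = U - 3*U*f (M(f, U) = -3*U*f + U = U - 3*U*f)
s = 3 (s = 1 + 2 = 3)
S = 33/4 (S = -3*(1 - 3*4)/4 = -3*(1 - 12)/4 = -3*(-11)/4 = -1/8*(-66) = 33/4 ≈ 8.2500)
y(I) = 33/4
E(p) = 2*p
y(12)*E(s) + t(3) = 33*(2*3)/4 + 4 = (33/4)*6 + 4 = 99/2 + 4 = 107/2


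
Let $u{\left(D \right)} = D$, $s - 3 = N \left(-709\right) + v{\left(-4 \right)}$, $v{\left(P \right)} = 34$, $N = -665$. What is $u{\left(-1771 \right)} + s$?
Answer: $469751$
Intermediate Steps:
$s = 471522$ ($s = 3 + \left(\left(-665\right) \left(-709\right) + 34\right) = 3 + \left(471485 + 34\right) = 3 + 471519 = 471522$)
$u{\left(-1771 \right)} + s = -1771 + 471522 = 469751$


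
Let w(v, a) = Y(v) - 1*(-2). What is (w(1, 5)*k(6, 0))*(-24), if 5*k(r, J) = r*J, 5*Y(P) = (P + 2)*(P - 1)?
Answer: 0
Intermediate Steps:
Y(P) = (-1 + P)*(2 + P)/5 (Y(P) = ((P + 2)*(P - 1))/5 = ((2 + P)*(-1 + P))/5 = ((-1 + P)*(2 + P))/5 = (-1 + P)*(2 + P)/5)
k(r, J) = J*r/5 (k(r, J) = (r*J)/5 = (J*r)/5 = J*r/5)
w(v, a) = 8/5 + v/5 + v²/5 (w(v, a) = (-⅖ + v/5 + v²/5) - 1*(-2) = (-⅖ + v/5 + v²/5) + 2 = 8/5 + v/5 + v²/5)
(w(1, 5)*k(6, 0))*(-24) = ((8/5 + (⅕)*1 + (⅕)*1²)*((⅕)*0*6))*(-24) = ((8/5 + ⅕ + (⅕)*1)*0)*(-24) = ((8/5 + ⅕ + ⅕)*0)*(-24) = (2*0)*(-24) = 0*(-24) = 0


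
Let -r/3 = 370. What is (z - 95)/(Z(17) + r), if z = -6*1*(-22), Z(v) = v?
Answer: -37/1093 ≈ -0.033852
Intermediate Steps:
r = -1110 (r = -3*370 = -1110)
z = 132 (z = -6*(-22) = 132)
(z - 95)/(Z(17) + r) = (132 - 95)/(17 - 1110) = 37/(-1093) = 37*(-1/1093) = -37/1093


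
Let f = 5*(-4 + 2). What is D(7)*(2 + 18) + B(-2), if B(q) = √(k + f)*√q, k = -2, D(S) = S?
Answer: 140 - 2*√6 ≈ 135.10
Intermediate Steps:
f = -10 (f = 5*(-2) = -10)
B(q) = 2*I*√3*√q (B(q) = √(-2 - 10)*√q = √(-12)*√q = (2*I*√3)*√q = 2*I*√3*√q)
D(7)*(2 + 18) + B(-2) = 7*(2 + 18) + 2*I*√3*√(-2) = 7*20 + 2*I*√3*(I*√2) = 140 - 2*√6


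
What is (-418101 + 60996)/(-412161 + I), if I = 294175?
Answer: 357105/117986 ≈ 3.0267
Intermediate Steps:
(-418101 + 60996)/(-412161 + I) = (-418101 + 60996)/(-412161 + 294175) = -357105/(-117986) = -357105*(-1/117986) = 357105/117986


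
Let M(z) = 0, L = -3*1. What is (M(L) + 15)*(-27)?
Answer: -405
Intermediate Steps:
L = -3
(M(L) + 15)*(-27) = (0 + 15)*(-27) = 15*(-27) = -405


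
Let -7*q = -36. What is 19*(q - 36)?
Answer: -4104/7 ≈ -586.29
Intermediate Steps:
q = 36/7 (q = -⅐*(-36) = 36/7 ≈ 5.1429)
19*(q - 36) = 19*(36/7 - 36) = 19*(-216/7) = -4104/7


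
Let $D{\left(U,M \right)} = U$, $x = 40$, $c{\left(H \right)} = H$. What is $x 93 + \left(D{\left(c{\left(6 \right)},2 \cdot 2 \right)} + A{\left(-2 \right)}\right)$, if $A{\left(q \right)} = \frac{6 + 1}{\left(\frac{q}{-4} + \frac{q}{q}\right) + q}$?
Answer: $3712$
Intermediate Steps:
$A{\left(q \right)} = \frac{7}{1 + \frac{3 q}{4}}$ ($A{\left(q \right)} = \frac{7}{\left(q \left(- \frac{1}{4}\right) + 1\right) + q} = \frac{7}{\left(- \frac{q}{4} + 1\right) + q} = \frac{7}{\left(1 - \frac{q}{4}\right) + q} = \frac{7}{1 + \frac{3 q}{4}}$)
$x 93 + \left(D{\left(c{\left(6 \right)},2 \cdot 2 \right)} + A{\left(-2 \right)}\right) = 40 \cdot 93 + \left(6 + \frac{28}{4 + 3 \left(-2\right)}\right) = 3720 + \left(6 + \frac{28}{4 - 6}\right) = 3720 + \left(6 + \frac{28}{-2}\right) = 3720 + \left(6 + 28 \left(- \frac{1}{2}\right)\right) = 3720 + \left(6 - 14\right) = 3720 - 8 = 3712$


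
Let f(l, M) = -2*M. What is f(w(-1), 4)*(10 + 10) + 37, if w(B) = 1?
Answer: -123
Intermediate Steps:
f(w(-1), 4)*(10 + 10) + 37 = (-2*4)*(10 + 10) + 37 = -8*20 + 37 = -160 + 37 = -123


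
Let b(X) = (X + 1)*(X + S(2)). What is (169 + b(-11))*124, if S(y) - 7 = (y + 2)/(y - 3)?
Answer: 30876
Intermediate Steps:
S(y) = 7 + (2 + y)/(-3 + y) (S(y) = 7 + (y + 2)/(y - 3) = 7 + (2 + y)/(-3 + y))
b(X) = (1 + X)*(3 + X) (b(X) = (X + 1)*(X + (-19 + 8*2)/(-3 + 2)) = (1 + X)*(X + (-19 + 16)/(-1)) = (1 + X)*(X - 1*(-3)) = (1 + X)*(X + 3) = (1 + X)*(3 + X))
(169 + b(-11))*124 = (169 + (3 + (-11)**2 + 4*(-11)))*124 = (169 + (3 + 121 - 44))*124 = (169 + 80)*124 = 249*124 = 30876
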